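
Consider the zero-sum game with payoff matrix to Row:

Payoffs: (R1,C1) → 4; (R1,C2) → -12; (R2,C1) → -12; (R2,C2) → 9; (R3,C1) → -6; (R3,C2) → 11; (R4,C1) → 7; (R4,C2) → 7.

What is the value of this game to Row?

Row minima: R1 → -12, R2 → -12, R3 → -6, R4 → 7; maximin = 7.
Column maxima: C1 → 7, C2 → 11; minimax = 7.
Since maximin = minimax = 7, there is a saddle point and the value is 7.

7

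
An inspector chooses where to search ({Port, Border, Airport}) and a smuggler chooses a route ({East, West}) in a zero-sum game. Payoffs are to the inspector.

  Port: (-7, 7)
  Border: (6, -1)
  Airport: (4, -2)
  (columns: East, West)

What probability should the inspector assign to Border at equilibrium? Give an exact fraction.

Row minima: Port → -7, Border → -1, Airport → -2; maximin = -1.
Column maxima: East → 6, West → 7; minimax = 6.
-1 ≠ 6, so there is no saddle point; optimal play is mixed.
Airport is strictly dominated by Border, so the inspector never plays it.
On the remaining 2×2 (Port, Border vs East, West):
Let the inspector play Port with probability p. Expected payoff against East: (-7)p + 6(1−p) = −13p + 6; against West: 7p + (-1)(1−p) = 8p − 1.
Setting these equal: −13p + 6 = 8p − 1 ⇒ −21p = -7 ⇒ p = 1/3, and the value is (-13)·(1/3) + 6 = 5/3.
For the smuggler: with q = P(East), equating Port's and Border's payoffs gives −14q + 7 = 7q − 1 ⇒ q = 8/21.

2/3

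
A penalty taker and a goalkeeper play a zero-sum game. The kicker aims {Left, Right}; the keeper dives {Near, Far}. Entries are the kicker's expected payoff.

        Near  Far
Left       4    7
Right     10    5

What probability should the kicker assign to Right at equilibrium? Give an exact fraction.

Row minima: Left → 4, Right → 5; maximin = 5.
Column maxima: Near → 10, Far → 7; minimax = 7.
5 ≠ 7, so there is no saddle point; optimal play is mixed.
Let the kicker play Left with probability p. Expected payoff against Near: 4p + 10(1−p) = −6p + 10; against Far: 7p + 5(1−p) = 2p + 5.
Setting these equal: −6p + 10 = 2p + 5 ⇒ −8p = -5 ⇒ p = 5/8, and the value is (-6)·(5/8) + 10 = 25/4.
For the keeper: with q = P(Near), equating Left's and Right's payoffs gives −3q + 7 = 5q + 5 ⇒ q = 1/4.

3/8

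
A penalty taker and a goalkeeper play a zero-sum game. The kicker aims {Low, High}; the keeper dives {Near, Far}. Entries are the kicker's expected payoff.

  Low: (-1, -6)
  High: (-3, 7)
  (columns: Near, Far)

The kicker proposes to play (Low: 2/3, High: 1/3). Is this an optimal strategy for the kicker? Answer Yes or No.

Yes

Against Near this mix gives (2/3)·(-1) + (1/3)·(-3) = -5/3.
Against Far this mix gives (2/3)·(-6) + (1/3)·7 = -5/3.
All of the keeper's active replies (Near, Far) yield -5/3, and no column does worse for the kicker. The mix makes the keeper indifferent and guarantees -5/3, so it is optimal.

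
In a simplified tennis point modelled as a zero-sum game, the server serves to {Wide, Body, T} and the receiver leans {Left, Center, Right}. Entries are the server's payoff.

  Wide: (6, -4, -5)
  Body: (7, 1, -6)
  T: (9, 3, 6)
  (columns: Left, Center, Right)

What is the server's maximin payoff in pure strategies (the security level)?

3

Row minima: Wide → -5, Body → -6, T → 3.
The best of these is 3.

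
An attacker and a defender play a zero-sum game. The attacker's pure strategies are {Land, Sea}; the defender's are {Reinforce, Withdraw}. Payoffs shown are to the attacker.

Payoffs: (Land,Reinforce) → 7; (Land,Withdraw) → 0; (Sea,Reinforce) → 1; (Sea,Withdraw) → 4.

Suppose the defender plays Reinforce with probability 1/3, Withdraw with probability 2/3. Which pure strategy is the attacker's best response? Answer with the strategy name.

Expected payoff of Land: (1/3)·7 + (2/3)·0 = 7/3.
Expected payoff of Sea: (1/3)·1 + (2/3)·4 = 3.
The largest is 3, so the attacker's best response is Sea.

Sea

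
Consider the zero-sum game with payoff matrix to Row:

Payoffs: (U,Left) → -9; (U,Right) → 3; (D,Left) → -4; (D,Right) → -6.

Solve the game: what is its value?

Row minima: U → -9, D → -6; maximin = -6.
Column maxima: Left → -4, Right → 3; minimax = -4.
-6 ≠ -4, so there is no saddle point; optimal play is mixed.
Let Row play U with probability p. Expected payoff against Left: (-9)p + (-4)(1−p) = −5p − 4; against Right: 3p + (-6)(1−p) = 9p − 6.
Setting these equal: −5p − 4 = 9p − 6 ⇒ −14p = -2 ⇒ p = 1/7, and the value is (-5)·(1/7) − 4 = -33/7.
For Column: with q = P(Left), equating U's and D's payoffs gives −12q + 3 = 2q − 6 ⇒ q = 9/14.

-33/7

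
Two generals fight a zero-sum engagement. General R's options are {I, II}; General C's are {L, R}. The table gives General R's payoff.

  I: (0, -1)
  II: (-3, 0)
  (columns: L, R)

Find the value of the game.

Row minima: I → -1, II → -3; maximin = -1.
Column maxima: L → 0, R → 0; minimax = 0.
-1 ≠ 0, so there is no saddle point; optimal play is mixed.
Let General R play I with probability p. Expected payoff against L: 0p + (-3)(1−p) = 3p − 3; against R: (-1)p + 0(1−p) = −p.
Setting these equal: 3p − 3 = −p ⇒ 4p = 3 ⇒ p = 3/4, and the value is (3)·(3/4) − 3 = -3/4.
For General C: with q = P(L), equating I's and II's payoffs gives q − 1 = −3q ⇒ q = 1/4.

-3/4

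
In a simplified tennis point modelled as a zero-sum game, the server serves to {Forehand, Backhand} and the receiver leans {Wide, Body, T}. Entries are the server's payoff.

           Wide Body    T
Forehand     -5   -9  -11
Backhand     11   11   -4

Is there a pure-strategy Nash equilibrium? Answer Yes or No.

Row minima: Forehand → -11, Backhand → -4; maximin = -4.
Column maxima: Wide → 11, Body → 11, T → -4; minimax = -4.
maximin = minimax = -4, so a saddle point exists.

Yes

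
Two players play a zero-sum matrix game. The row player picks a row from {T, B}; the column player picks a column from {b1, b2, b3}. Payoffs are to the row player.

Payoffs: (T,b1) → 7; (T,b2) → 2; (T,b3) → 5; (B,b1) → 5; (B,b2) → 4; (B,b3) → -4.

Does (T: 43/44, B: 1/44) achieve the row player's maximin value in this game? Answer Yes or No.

No

Against b1 this mix gives (43/44)·7 + (1/44)·5 = 153/22.
Against b2 this mix gives (43/44)·2 + (1/44)·4 = 45/22.
Against b3 this mix gives (43/44)·5 + (1/44)·(-4) = 211/44.
The column player will play b2, holding the row player to 45/22. Shifting weight toward the row that does better against b2 would raise this floor (the equalizing mix achieves 28/11 against both b2 and b3), so the proposed strategy is not optimal.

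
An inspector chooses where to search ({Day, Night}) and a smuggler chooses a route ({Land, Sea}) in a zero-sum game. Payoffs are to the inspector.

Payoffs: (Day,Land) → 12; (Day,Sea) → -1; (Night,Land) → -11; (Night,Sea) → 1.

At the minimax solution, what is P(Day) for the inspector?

Row minima: Day → -1, Night → -11; maximin = -1.
Column maxima: Land → 12, Sea → 1; minimax = 1.
-1 ≠ 1, so there is no saddle point; optimal play is mixed.
Let the inspector play Day with probability p. Expected payoff against Land: 12p + (-11)(1−p) = 23p − 11; against Sea: (-1)p + 1(1−p) = −2p + 1.
Setting these equal: 23p − 11 = −2p + 1 ⇒ 25p = 12 ⇒ p = 12/25, and the value is (23)·(12/25) − 11 = 1/25.
For the smuggler: with q = P(Land), equating Day's and Night's payoffs gives 13q − 1 = −12q + 1 ⇒ q = 2/25.

12/25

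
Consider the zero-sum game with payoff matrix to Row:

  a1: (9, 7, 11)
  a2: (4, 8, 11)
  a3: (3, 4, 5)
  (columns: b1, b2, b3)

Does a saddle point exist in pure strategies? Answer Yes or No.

Row minima: a1 → 7, a2 → 4, a3 → 3; maximin = 7.
Column maxima: b1 → 9, b2 → 8, b3 → 11; minimax = 8.
7 ≠ 8, so no pure-strategy equilibrium exists.

No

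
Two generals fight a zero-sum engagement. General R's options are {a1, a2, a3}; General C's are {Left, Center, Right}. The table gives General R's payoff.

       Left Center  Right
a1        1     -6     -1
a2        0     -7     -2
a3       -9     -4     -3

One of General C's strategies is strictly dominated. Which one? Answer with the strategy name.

Center holds General R's payoff strictly below Right in every row: -6 < -1, -7 < -2, -4 < -3.
So Right is strictly dominated for General C.

Right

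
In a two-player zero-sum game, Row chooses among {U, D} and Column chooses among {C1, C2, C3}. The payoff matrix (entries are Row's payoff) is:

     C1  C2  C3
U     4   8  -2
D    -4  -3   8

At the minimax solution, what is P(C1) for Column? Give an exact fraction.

Row minima: U → -2, D → -4; maximin = -2.
Column maxima: C1 → 4, C2 → 8, C3 → 8; minimax = 4.
-2 ≠ 4, so there is no saddle point; optimal play is mixed.
C2 is strictly dominated by C1 (it gives Row strictly more in every row), so Column never plays it.
On the remaining 2×2 (U, D vs C1, C3):
Let Row play U with probability p. Expected payoff against C1: 4p + (-4)(1−p) = 8p − 4; against C3: (-2)p + 8(1−p) = −10p + 8.
Setting these equal: 8p − 4 = −10p + 8 ⇒ 18p = 12 ⇒ p = 2/3, and the value is (8)·(2/3) − 4 = 4/3.
For Column: with q = P(C1), equating U's and D's payoffs gives 6q − 2 = −12q + 8 ⇒ q = 5/9.

5/9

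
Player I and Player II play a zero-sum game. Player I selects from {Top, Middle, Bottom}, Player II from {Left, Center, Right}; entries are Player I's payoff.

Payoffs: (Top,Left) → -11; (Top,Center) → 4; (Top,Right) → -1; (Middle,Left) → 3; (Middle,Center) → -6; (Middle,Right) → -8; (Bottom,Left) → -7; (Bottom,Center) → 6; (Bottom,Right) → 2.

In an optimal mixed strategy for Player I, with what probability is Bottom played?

Row minima: Top → -11, Middle → -8, Bottom → -7; maximin = -7.
Column maxima: Left → 3, Center → 6, Right → 2; minimax = 2.
-7 ≠ 2, so there is no saddle point; optimal play is mixed.
Top is strictly dominated by Bottom, so Player I never plays it.
Center is strictly dominated by Right (it gives Player I strictly more in every row), so Player II never plays it.
On the remaining 2×2 (Middle, Bottom vs Left, Right):
Let Player I play Middle with probability p. Expected payoff against Left: 3p + (-7)(1−p) = 10p − 7; against Right: (-8)p + 2(1−p) = −10p + 2.
Setting these equal: 10p − 7 = −10p + 2 ⇒ 20p = 9 ⇒ p = 9/20, and the value is (10)·(9/20) − 7 = -5/2.
For Player II: with q = P(Left), equating Middle's and Bottom's payoffs gives 11q − 8 = −9q + 2 ⇒ q = 1/2.

11/20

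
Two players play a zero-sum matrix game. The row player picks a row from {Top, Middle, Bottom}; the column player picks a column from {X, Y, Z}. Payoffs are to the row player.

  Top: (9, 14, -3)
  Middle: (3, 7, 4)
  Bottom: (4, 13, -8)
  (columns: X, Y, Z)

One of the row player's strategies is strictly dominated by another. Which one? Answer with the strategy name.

Bottom

Top gives a strictly higher payoff than Bottom against every column: 9 > 4, 14 > 13, -3 > -8.
So Bottom is strictly dominated and the row player never plays it.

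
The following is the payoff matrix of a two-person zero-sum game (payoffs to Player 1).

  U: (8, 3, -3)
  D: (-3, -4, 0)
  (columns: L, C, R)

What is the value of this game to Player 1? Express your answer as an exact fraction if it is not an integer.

Row minima: U → -3, D → -4; maximin = -3.
Column maxima: L → 8, C → 3, R → 0; minimax = 0.
-3 ≠ 0, so there is no saddle point; optimal play is mixed.
L is strictly dominated by C (it gives Player 1 strictly more in every row), so Player 2 never plays it.
On the remaining 2×2 (U, D vs C, R):
Let Player 1 play U with probability p. Expected payoff against C: 3p + (-4)(1−p) = 7p − 4; against R: (-3)p + 0(1−p) = −3p.
Setting these equal: 7p − 4 = −3p ⇒ 10p = 4 ⇒ p = 2/5, and the value is (7)·(2/5) − 4 = -6/5.
For Player 2: with q = P(C), equating U's and D's payoffs gives 6q − 3 = −4q ⇒ q = 3/10.

-6/5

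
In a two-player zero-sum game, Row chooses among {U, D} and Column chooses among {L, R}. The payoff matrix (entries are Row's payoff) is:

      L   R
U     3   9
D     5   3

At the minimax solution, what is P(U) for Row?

Row minima: U → 3, D → 3; maximin = 3.
Column maxima: L → 5, R → 9; minimax = 5.
3 ≠ 5, so there is no saddle point; optimal play is mixed.
Let Row play U with probability p. Expected payoff against L: 3p + 5(1−p) = −2p + 5; against R: 9p + 3(1−p) = 6p + 3.
Setting these equal: −2p + 5 = 6p + 3 ⇒ −8p = -2 ⇒ p = 1/4, and the value is (-2)·(1/4) + 5 = 9/2.
For Column: with q = P(L), equating U's and D's payoffs gives −6q + 9 = 2q + 3 ⇒ q = 3/4.

1/4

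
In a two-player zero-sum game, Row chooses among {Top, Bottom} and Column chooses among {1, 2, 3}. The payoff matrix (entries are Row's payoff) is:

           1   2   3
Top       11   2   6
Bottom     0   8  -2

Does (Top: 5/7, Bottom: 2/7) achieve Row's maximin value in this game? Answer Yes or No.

Against 1 this mix gives (5/7)·11 + (2/7)·0 = 55/7.
Against 2 this mix gives (5/7)·2 + (2/7)·8 = 26/7.
Against 3 this mix gives (5/7)·6 + (2/7)·(-2) = 26/7.
All of Column's active replies (2, 3) yield 26/7, and no column does worse for Row. The mix makes Column indifferent and guarantees 26/7, so it is optimal.

Yes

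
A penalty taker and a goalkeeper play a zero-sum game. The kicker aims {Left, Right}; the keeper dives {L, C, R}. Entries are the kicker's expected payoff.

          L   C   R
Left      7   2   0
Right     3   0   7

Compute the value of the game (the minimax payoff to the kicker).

Row minima: Left → 0, Right → 0; maximin = 0.
Column maxima: L → 7, C → 2, R → 7; minimax = 2.
0 ≠ 2, so there is no saddle point; optimal play is mixed.
L is strictly dominated by C (it gives the kicker strictly more in every row), so the keeper never plays it.
On the remaining 2×2 (Left, Right vs C, R):
Let the kicker play Left with probability p. Expected payoff against C: 2p + 0(1−p) = 2p; against R: 0p + 7(1−p) = −7p + 7.
Setting these equal: 2p = −7p + 7 ⇒ 9p = 7 ⇒ p = 7/9, and the value is (2)·(7/9) = 14/9.
For the keeper: with q = P(C), equating Left's and Right's payoffs gives 2q = −7q + 7 ⇒ q = 7/9.

14/9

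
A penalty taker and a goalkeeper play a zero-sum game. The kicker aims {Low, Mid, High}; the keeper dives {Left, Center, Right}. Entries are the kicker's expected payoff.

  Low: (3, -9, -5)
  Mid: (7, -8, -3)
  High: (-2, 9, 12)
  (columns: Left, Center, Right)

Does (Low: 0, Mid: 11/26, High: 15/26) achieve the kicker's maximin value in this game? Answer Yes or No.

Against Left this mix gives (11/26)·7 + (15/26)·(-2) = 47/26.
Against Center this mix gives (11/26)·(-8) + (15/26)·9 = 47/26.
Against Right this mix gives (11/26)·(-3) + (15/26)·12 = 147/26.
All of the keeper's active replies (Left, Center) yield 47/26, and no column does worse for the kicker. The mix makes the keeper indifferent and guarantees 47/26, so it is optimal.

Yes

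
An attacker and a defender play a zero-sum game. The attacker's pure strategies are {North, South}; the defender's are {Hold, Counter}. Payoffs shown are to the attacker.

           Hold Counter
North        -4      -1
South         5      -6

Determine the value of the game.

Row minima: North → -4, South → -6; maximin = -4.
Column maxima: Hold → 5, Counter → -1; minimax = -1.
-4 ≠ -1, so there is no saddle point; optimal play is mixed.
Let the attacker play North with probability p. Expected payoff against Hold: (-4)p + 5(1−p) = −9p + 5; against Counter: (-1)p + (-6)(1−p) = 5p − 6.
Setting these equal: −9p + 5 = 5p − 6 ⇒ −14p = -11 ⇒ p = 11/14, and the value is (-9)·(11/14) + 5 = -29/14.
For the defender: with q = P(Hold), equating North's and South's payoffs gives −3q − 1 = 11q − 6 ⇒ q = 5/14.

-29/14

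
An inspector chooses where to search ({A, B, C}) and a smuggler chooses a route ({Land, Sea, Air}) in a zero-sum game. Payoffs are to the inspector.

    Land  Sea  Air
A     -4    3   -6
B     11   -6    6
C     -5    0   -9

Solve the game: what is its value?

Row minima: A → -6, B → -6, C → -9; maximin = -6.
Column maxima: Land → 11, Sea → 3, Air → 6; minimax = 3.
-6 ≠ 3, so there is no saddle point; optimal play is mixed.
C is strictly dominated by A, so the inspector never plays it.
Land is strictly dominated by Air (it gives the inspector strictly more in every row), so the smuggler never plays it.
On the remaining 2×2 (A, B vs Sea, Air):
Let the inspector play A with probability p. Expected payoff against Sea: 3p + (-6)(1−p) = 9p − 6; against Air: (-6)p + 6(1−p) = −12p + 6.
Setting these equal: 9p − 6 = −12p + 6 ⇒ 21p = 12 ⇒ p = 4/7, and the value is (9)·(4/7) − 6 = -6/7.
For the smuggler: with q = P(Sea), equating A's and B's payoffs gives 9q − 6 = −12q + 6 ⇒ q = 4/7.

-6/7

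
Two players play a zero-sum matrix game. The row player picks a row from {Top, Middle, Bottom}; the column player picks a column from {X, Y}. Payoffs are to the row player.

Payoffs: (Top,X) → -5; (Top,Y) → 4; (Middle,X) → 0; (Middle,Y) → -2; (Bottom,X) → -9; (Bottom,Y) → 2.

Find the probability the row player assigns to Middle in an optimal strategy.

9/11

Row minima: Top → -5, Middle → -2, Bottom → -9; maximin = -2.
Column maxima: X → 0, Y → 4; minimax = 0.
-2 ≠ 0, so there is no saddle point; optimal play is mixed.
Bottom is strictly dominated by Top, so the row player never plays it.
On the remaining 2×2 (Top, Middle vs X, Y):
Let the row player play Top with probability p. Expected payoff against X: (-5)p + 0(1−p) = −5p; against Y: 4p + (-2)(1−p) = 6p − 2.
Setting these equal: −5p = 6p − 2 ⇒ −11p = -2 ⇒ p = 2/11, and the value is (-5)·(2/11) = -10/11.
For the column player: with q = P(X), equating Top's and Middle's payoffs gives −9q + 4 = 2q − 2 ⇒ q = 6/11.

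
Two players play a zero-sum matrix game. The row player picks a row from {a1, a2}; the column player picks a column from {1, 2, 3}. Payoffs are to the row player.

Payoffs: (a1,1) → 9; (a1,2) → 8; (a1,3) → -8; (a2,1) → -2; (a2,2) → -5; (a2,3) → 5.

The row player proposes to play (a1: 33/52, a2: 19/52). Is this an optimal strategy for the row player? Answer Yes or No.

No

Against 1 this mix gives (33/52)·9 + (19/52)·(-2) = 259/52.
Against 2 this mix gives (33/52)·8 + (19/52)·(-5) = 13/4.
Against 3 this mix gives (33/52)·(-8) + (19/52)·5 = -13/4.
The column player will play 3, holding the row player to -13/4. Shifting weight toward the row that does better against 3 would raise this floor (the equalizing mix achieves 0 against both 3 and 2), so the proposed strategy is not optimal.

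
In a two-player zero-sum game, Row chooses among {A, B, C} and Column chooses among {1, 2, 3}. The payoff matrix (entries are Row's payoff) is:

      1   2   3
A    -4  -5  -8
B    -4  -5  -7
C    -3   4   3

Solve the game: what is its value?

Row minima: A → -8, B → -7, C → -3; maximin = -3.
Column maxima: 1 → -3, 2 → 4, 3 → 3; minimax = -3.
Since maximin = minimax = -3, there is a saddle point and the value is -3.

-3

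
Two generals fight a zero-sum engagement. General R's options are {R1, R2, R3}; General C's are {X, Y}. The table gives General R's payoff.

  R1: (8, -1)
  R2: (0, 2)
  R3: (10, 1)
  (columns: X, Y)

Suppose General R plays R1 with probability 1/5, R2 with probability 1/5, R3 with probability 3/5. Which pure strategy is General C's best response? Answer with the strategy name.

Y

If General C plays X, General R's expected payoff is (1/5)·8 + (1/5)·0 + (3/5)·10 = 38/5.
If General C plays Y, General R's expected payoff is (1/5)·(-1) + (1/5)·2 + (3/5)·1 = 4/5.
General C minimizes General R's payoff; the smallest is 4/5, so the best response is Y.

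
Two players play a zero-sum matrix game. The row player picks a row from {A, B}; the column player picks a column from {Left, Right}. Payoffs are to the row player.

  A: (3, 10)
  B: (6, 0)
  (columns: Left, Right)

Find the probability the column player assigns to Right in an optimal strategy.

3/13

Row minima: A → 3, B → 0; maximin = 3.
Column maxima: Left → 6, Right → 10; minimax = 6.
3 ≠ 6, so there is no saddle point; optimal play is mixed.
Let the row player play A with probability p. Expected payoff against Left: 3p + 6(1−p) = −3p + 6; against Right: 10p + 0(1−p) = 10p.
Setting these equal: −3p + 6 = 10p ⇒ −13p = -6 ⇒ p = 6/13, and the value is (-3)·(6/13) + 6 = 60/13.
For the column player: with q = P(Left), equating A's and B's payoffs gives −7q + 10 = 6q ⇒ q = 10/13.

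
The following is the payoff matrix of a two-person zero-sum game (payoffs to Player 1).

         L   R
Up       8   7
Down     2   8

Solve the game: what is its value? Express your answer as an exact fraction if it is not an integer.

Row minima: Up → 7, Down → 2; maximin = 7.
Column maxima: L → 8, R → 8; minimax = 8.
7 ≠ 8, so there is no saddle point; optimal play is mixed.
Let Player 1 play Up with probability p. Expected payoff against L: 8p + 2(1−p) = 6p + 2; against R: 7p + 8(1−p) = −p + 8.
Setting these equal: 6p + 2 = −p + 8 ⇒ 7p = 6 ⇒ p = 6/7, and the value is (6)·(6/7) + 2 = 50/7.
For Player 2: with q = P(L), equating Up's and Down's payoffs gives q + 7 = −6q + 8 ⇒ q = 1/7.

50/7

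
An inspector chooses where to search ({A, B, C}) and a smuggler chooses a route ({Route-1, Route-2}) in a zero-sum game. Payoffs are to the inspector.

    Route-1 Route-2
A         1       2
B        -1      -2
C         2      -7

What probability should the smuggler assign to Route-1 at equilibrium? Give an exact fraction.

Row minima: A → 1, B → -2, C → -7; maximin = 1.
Column maxima: Route-1 → 2, Route-2 → 2; minimax = 2.
1 ≠ 2, so there is no saddle point; optimal play is mixed.
B is strictly dominated by A, so the inspector never plays it.
On the remaining 2×2 (A, C vs Route-1, Route-2):
Let the inspector play A with probability p. Expected payoff against Route-1: 1p + 2(1−p) = −p + 2; against Route-2: 2p + (-7)(1−p) = 9p − 7.
Setting these equal: −p + 2 = 9p − 7 ⇒ −10p = -9 ⇒ p = 9/10, and the value is (-1)·(9/10) + 2 = 11/10.
For the smuggler: with q = P(Route-1), equating A's and C's payoffs gives −q + 2 = 9q − 7 ⇒ q = 9/10.

9/10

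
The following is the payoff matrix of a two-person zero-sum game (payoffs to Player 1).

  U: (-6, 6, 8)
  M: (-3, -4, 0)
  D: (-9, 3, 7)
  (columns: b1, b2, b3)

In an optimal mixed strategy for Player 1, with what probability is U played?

Row minima: U → -6, M → -4, D → -9; maximin = -4.
Column maxima: b1 → -3, b2 → 6, b3 → 8; minimax = -3.
-4 ≠ -3, so there is no saddle point; optimal play is mixed.
D is strictly dominated by U, so Player 1 never plays it.
b3 is strictly dominated by b1 (it gives Player 1 strictly more in every row), so Player 2 never plays it.
On the remaining 2×2 (U, M vs b1, b2):
Let Player 1 play U with probability p. Expected payoff against b1: (-6)p + (-3)(1−p) = −3p − 3; against b2: 6p + (-4)(1−p) = 10p − 4.
Setting these equal: −3p − 3 = 10p − 4 ⇒ −13p = -1 ⇒ p = 1/13, and the value is (-3)·(1/13) − 3 = -42/13.
For Player 2: with q = P(b1), equating U's and M's payoffs gives −12q + 6 = q − 4 ⇒ q = 10/13.

1/13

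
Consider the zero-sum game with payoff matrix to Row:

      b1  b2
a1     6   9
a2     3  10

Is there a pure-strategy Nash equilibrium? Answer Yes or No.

Yes

Row minima: a1 → 6, a2 → 3; maximin = 6.
Column maxima: b1 → 6, b2 → 10; minimax = 6.
maximin = minimax = 6, so a saddle point exists.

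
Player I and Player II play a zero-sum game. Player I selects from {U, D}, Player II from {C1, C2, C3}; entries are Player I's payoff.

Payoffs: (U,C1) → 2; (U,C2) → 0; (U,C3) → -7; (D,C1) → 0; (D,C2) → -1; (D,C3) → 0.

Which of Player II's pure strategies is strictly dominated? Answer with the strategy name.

C2 holds Player I's payoff strictly below C1 in every row: 0 < 2, -1 < 0.
So C1 is strictly dominated for Player II.

C1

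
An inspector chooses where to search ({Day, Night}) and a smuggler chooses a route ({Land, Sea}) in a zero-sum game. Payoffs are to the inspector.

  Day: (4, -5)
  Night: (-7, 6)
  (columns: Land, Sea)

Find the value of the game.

-1/2

Row minima: Day → -5, Night → -7; maximin = -5.
Column maxima: Land → 4, Sea → 6; minimax = 4.
-5 ≠ 4, so there is no saddle point; optimal play is mixed.
Let the inspector play Day with probability p. Expected payoff against Land: 4p + (-7)(1−p) = 11p − 7; against Sea: (-5)p + 6(1−p) = −11p + 6.
Setting these equal: 11p − 7 = −11p + 6 ⇒ 22p = 13 ⇒ p = 13/22, and the value is (11)·(13/22) − 7 = -1/2.
For the smuggler: with q = P(Land), equating Day's and Night's payoffs gives 9q − 5 = −13q + 6 ⇒ q = 1/2.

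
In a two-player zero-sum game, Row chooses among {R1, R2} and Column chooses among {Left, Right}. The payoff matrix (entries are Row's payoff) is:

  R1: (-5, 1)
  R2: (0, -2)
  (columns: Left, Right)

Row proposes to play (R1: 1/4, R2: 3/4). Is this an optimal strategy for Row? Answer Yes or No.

Against Left this mix gives (1/4)·(-5) + (3/4)·0 = -5/4.
Against Right this mix gives (1/4)·1 + (3/4)·(-2) = -5/4.
All of Column's active replies (Left, Right) yield -5/4, and no column does worse for Row. The mix makes Column indifferent and guarantees -5/4, so it is optimal.

Yes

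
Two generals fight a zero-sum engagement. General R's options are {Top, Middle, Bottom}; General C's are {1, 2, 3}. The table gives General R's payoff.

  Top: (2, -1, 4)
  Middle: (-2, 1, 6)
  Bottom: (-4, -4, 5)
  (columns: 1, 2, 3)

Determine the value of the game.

Row minima: Top → -1, Middle → -2, Bottom → -4; maximin = -1.
Column maxima: 1 → 2, 2 → 1, 3 → 6; minimax = 1.
-1 ≠ 1, so there is no saddle point; optimal play is mixed.
Bottom is strictly dominated by Middle, so General R never plays it.
3 is strictly dominated by 1 (it gives General R strictly more in every row), so General C never plays it.
On the remaining 2×2 (Top, Middle vs 1, 2):
Let General R play Top with probability p. Expected payoff against 1: 2p + (-2)(1−p) = 4p − 2; against 2: (-1)p + 1(1−p) = −2p + 1.
Setting these equal: 4p − 2 = −2p + 1 ⇒ 6p = 3 ⇒ p = 1/2, and the value is (4)·(1/2) − 2 = 0.
For General C: with q = P(1), equating Top's and Middle's payoffs gives 3q − 1 = −3q + 1 ⇒ q = 1/3.

0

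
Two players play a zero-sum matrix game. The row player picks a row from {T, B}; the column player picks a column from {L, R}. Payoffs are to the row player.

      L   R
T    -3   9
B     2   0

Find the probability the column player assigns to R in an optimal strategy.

Row minima: T → -3, B → 0; maximin = 0.
Column maxima: L → 2, R → 9; minimax = 2.
0 ≠ 2, so there is no saddle point; optimal play is mixed.
Let the row player play T with probability p. Expected payoff against L: (-3)p + 2(1−p) = −5p + 2; against R: 9p + 0(1−p) = 9p.
Setting these equal: −5p + 2 = 9p ⇒ −14p = -2 ⇒ p = 1/7, and the value is (-5)·(1/7) + 2 = 9/7.
For the column player: with q = P(L), equating T's and B's payoffs gives −12q + 9 = 2q ⇒ q = 9/14.

5/14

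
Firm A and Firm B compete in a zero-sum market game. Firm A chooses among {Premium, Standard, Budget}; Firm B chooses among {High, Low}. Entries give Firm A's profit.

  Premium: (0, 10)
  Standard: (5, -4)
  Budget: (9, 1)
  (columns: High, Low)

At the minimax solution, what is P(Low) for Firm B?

Row minima: Premium → 0, Standard → -4, Budget → 1; maximin = 1.
Column maxima: High → 9, Low → 10; minimax = 9.
1 ≠ 9, so there is no saddle point; optimal play is mixed.
Standard is strictly dominated by Budget, so Firm A never plays it.
On the remaining 2×2 (Premium, Budget vs High, Low):
Let Firm A play Premium with probability p. Expected payoff against High: 0p + 9(1−p) = −9p + 9; against Low: 10p + 1(1−p) = 9p + 1.
Setting these equal: −9p + 9 = 9p + 1 ⇒ −18p = -8 ⇒ p = 4/9, and the value is (-9)·(4/9) + 9 = 5.
For Firm B: with q = P(High), equating Premium's and Budget's payoffs gives −10q + 10 = 8q + 1 ⇒ q = 1/2.

1/2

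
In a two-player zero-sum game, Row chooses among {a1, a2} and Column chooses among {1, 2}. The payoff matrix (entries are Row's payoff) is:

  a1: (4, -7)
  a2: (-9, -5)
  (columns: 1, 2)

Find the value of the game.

Row minima: a1 → -7, a2 → -9; maximin = -7.
Column maxima: 1 → 4, 2 → -5; minimax = -5.
-7 ≠ -5, so there is no saddle point; optimal play is mixed.
Let Row play a1 with probability p. Expected payoff against 1: 4p + (-9)(1−p) = 13p − 9; against 2: (-7)p + (-5)(1−p) = −2p − 5.
Setting these equal: 13p − 9 = −2p − 5 ⇒ 15p = 4 ⇒ p = 4/15, and the value is (13)·(4/15) − 9 = -83/15.
For Column: with q = P(1), equating a1's and a2's payoffs gives 11q − 7 = −4q − 5 ⇒ q = 2/15.

-83/15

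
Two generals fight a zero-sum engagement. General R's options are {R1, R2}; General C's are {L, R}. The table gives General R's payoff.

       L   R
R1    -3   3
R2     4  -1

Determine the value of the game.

9/11

Row minima: R1 → -3, R2 → -1; maximin = -1.
Column maxima: L → 4, R → 3; minimax = 3.
-1 ≠ 3, so there is no saddle point; optimal play is mixed.
Let General R play R1 with probability p. Expected payoff against L: (-3)p + 4(1−p) = −7p + 4; against R: 3p + (-1)(1−p) = 4p − 1.
Setting these equal: −7p + 4 = 4p − 1 ⇒ −11p = -5 ⇒ p = 5/11, and the value is (-7)·(5/11) + 4 = 9/11.
For General C: with q = P(L), equating R1's and R2's payoffs gives −6q + 3 = 5q − 1 ⇒ q = 4/11.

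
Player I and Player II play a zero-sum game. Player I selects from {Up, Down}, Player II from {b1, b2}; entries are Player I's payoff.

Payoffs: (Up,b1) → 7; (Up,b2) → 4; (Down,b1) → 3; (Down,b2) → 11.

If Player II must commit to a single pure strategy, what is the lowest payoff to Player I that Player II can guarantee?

Column maxima: b1 → 7, b2 → 11.
The smallest of these is 7.

7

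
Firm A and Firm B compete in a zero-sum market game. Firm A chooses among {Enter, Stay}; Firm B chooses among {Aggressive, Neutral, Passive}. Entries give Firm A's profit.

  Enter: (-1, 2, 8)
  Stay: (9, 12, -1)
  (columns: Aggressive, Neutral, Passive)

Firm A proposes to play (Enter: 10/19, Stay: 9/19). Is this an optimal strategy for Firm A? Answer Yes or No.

Yes

Against Aggressive this mix gives (10/19)·(-1) + (9/19)·9 = 71/19.
Against Neutral this mix gives (10/19)·2 + (9/19)·12 = 128/19.
Against Passive this mix gives (10/19)·8 + (9/19)·(-1) = 71/19.
All of Firm B's active replies (Aggressive, Passive) yield 71/19, and no column does worse for Firm A. The mix makes Firm B indifferent and guarantees 71/19, so it is optimal.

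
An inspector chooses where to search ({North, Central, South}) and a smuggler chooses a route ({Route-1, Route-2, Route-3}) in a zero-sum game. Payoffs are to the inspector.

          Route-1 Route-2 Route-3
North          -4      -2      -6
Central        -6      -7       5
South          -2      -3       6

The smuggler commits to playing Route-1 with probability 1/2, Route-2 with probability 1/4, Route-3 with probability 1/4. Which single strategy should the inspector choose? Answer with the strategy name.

Expected payoff of North: (1/2)·(-4) + (1/4)·(-2) + (1/4)·(-6) = -4.
Expected payoff of Central: (1/2)·(-6) + (1/4)·(-7) + (1/4)·5 = -7/2.
Expected payoff of South: (1/2)·(-2) + (1/4)·(-3) + (1/4)·6 = -1/4.
The largest is -1/4, so the inspector's best response is South.

South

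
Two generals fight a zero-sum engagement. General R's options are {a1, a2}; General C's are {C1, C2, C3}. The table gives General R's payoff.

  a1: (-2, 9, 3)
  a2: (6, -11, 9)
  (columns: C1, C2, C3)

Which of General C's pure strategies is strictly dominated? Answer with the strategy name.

C1 holds General R's payoff strictly below C3 in every row: -2 < 3, 6 < 9.
So C3 is strictly dominated for General C.

C3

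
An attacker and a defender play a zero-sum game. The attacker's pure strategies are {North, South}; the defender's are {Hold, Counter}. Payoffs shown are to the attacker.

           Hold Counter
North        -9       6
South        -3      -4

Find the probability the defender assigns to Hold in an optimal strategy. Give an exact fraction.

Row minima: North → -9, South → -4; maximin = -4.
Column maxima: Hold → -3, Counter → 6; minimax = -3.
-4 ≠ -3, so there is no saddle point; optimal play is mixed.
Let the attacker play North with probability p. Expected payoff against Hold: (-9)p + (-3)(1−p) = −6p − 3; against Counter: 6p + (-4)(1−p) = 10p − 4.
Setting these equal: −6p − 3 = 10p − 4 ⇒ −16p = -1 ⇒ p = 1/16, and the value is (-6)·(1/16) − 3 = -27/8.
For the defender: with q = P(Hold), equating North's and South's payoffs gives −15q + 6 = q − 4 ⇒ q = 5/8.

5/8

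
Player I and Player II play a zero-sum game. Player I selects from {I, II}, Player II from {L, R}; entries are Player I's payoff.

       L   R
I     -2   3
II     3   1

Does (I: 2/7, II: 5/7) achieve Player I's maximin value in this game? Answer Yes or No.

Against L this mix gives (2/7)·(-2) + (5/7)·3 = 11/7.
Against R this mix gives (2/7)·3 + (5/7)·1 = 11/7.
All of Player II's active replies (L, R) yield 11/7, and no column does worse for Player I. The mix makes Player II indifferent and guarantees 11/7, so it is optimal.

Yes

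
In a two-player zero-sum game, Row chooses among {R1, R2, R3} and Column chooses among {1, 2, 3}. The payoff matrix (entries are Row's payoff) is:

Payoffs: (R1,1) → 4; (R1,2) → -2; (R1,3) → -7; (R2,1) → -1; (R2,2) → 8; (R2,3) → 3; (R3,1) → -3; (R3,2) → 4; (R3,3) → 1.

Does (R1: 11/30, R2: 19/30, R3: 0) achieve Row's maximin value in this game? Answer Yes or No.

Against 1 this mix gives (11/30)·4 + (19/30)·(-1) = 5/6.
Against 2 this mix gives (11/30)·(-2) + (19/30)·8 = 13/3.
Against 3 this mix gives (11/30)·(-7) + (19/30)·3 = -2/3.
Column will play 3, holding Row to -2/3. Shifting weight toward the row that does better against 3 would raise this floor (the equalizing mix achieves 1/3 against both 3 and 1), so the proposed strategy is not optimal.

No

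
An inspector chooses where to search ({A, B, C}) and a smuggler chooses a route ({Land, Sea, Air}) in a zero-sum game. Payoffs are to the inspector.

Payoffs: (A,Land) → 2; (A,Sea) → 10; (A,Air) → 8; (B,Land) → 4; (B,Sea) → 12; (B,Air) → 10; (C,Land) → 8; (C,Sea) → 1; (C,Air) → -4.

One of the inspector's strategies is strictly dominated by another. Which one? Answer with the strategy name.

A

B gives a strictly higher payoff than A against every column: 4 > 2, 12 > 10, 10 > 8.
So A is strictly dominated and the inspector never plays it.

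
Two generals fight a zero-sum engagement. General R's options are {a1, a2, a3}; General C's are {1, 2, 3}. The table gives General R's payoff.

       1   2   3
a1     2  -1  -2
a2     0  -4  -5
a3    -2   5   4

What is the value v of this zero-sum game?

Row minima: a1 → -2, a2 → -5, a3 → -2; maximin = -2.
Column maxima: 1 → 2, 2 → 5, 3 → 4; minimax = 2.
-2 ≠ 2, so there is no saddle point; optimal play is mixed.
a2 is strictly dominated by a1, so General R never plays it.
2 is strictly dominated by 3 (it gives General R strictly more in every row), so General C never plays it.
On the remaining 2×2 (a1, a3 vs 1, 3):
Let General R play a1 with probability p. Expected payoff against 1: 2p + (-2)(1−p) = 4p − 2; against 3: (-2)p + 4(1−p) = −6p + 4.
Setting these equal: 4p − 2 = −6p + 4 ⇒ 10p = 6 ⇒ p = 3/5, and the value is (4)·(3/5) − 2 = 2/5.
For General C: with q = P(1), equating a1's and a3's payoffs gives 4q − 2 = −6q + 4 ⇒ q = 3/5.

2/5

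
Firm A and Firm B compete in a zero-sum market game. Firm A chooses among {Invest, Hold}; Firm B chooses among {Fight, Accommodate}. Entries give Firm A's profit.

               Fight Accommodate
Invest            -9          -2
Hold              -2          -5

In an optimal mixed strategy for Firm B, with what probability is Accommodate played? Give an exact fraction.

Row minima: Invest → -9, Hold → -5; maximin = -5.
Column maxima: Fight → -2, Accommodate → -2; minimax = -2.
-5 ≠ -2, so there is no saddle point; optimal play is mixed.
Let Firm A play Invest with probability p. Expected payoff against Fight: (-9)p + (-2)(1−p) = −7p − 2; against Accommodate: (-2)p + (-5)(1−p) = 3p − 5.
Setting these equal: −7p − 2 = 3p − 5 ⇒ −10p = -3 ⇒ p = 3/10, and the value is (-7)·(3/10) − 2 = -41/10.
For Firm B: with q = P(Fight), equating Invest's and Hold's payoffs gives −7q − 2 = 3q − 5 ⇒ q = 3/10.

7/10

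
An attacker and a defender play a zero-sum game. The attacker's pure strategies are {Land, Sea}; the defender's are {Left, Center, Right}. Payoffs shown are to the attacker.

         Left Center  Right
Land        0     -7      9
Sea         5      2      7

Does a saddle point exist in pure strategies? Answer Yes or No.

Row minima: Land → -7, Sea → 2; maximin = 2.
Column maxima: Left → 5, Center → 2, Right → 9; minimax = 2.
maximin = minimax = 2, so a saddle point exists.

Yes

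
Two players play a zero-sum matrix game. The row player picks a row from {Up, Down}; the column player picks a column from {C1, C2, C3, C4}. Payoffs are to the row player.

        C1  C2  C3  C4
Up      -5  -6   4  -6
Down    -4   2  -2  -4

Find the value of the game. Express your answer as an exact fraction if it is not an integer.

-4

Row minima: Up → -6, Down → -4; maximin = -4.
Column maxima: C1 → -4, C2 → 2, C3 → 4, C4 → -4; minimax = -4.
Since maximin = minimax = -4, there is a saddle point and the value is -4.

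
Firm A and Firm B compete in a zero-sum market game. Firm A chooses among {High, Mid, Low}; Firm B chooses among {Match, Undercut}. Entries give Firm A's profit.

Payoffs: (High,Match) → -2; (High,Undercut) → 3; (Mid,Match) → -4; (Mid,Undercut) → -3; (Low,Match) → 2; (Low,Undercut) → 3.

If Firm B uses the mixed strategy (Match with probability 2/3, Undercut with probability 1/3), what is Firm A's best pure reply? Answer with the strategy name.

Low

Expected payoff of High: (2/3)·(-2) + (1/3)·3 = -1/3.
Expected payoff of Mid: (2/3)·(-4) + (1/3)·(-3) = -11/3.
Expected payoff of Low: (2/3)·2 + (1/3)·3 = 7/3.
The largest is 7/3, so Firm A's best response is Low.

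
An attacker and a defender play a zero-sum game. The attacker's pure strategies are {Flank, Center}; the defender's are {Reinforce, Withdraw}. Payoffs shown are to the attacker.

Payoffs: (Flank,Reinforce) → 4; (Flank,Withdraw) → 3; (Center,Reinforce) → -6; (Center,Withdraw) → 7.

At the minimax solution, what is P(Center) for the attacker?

1/14

Row minima: Flank → 3, Center → -6; maximin = 3.
Column maxima: Reinforce → 4, Withdraw → 7; minimax = 4.
3 ≠ 4, so there is no saddle point; optimal play is mixed.
Let the attacker play Flank with probability p. Expected payoff against Reinforce: 4p + (-6)(1−p) = 10p − 6; against Withdraw: 3p + 7(1−p) = −4p + 7.
Setting these equal: 10p − 6 = −4p + 7 ⇒ 14p = 13 ⇒ p = 13/14, and the value is (10)·(13/14) − 6 = 23/7.
For the defender: with q = P(Reinforce), equating Flank's and Center's payoffs gives q + 3 = −13q + 7 ⇒ q = 2/7.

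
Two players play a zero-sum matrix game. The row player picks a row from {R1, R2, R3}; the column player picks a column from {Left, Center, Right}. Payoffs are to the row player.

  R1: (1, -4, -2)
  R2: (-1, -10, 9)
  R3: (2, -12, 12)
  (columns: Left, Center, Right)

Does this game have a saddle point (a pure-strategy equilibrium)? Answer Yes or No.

Yes

Row minima: R1 → -4, R2 → -10, R3 → -12; maximin = -4.
Column maxima: Left → 2, Center → -4, Right → 12; minimax = -4.
maximin = minimax = -4, so a saddle point exists.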